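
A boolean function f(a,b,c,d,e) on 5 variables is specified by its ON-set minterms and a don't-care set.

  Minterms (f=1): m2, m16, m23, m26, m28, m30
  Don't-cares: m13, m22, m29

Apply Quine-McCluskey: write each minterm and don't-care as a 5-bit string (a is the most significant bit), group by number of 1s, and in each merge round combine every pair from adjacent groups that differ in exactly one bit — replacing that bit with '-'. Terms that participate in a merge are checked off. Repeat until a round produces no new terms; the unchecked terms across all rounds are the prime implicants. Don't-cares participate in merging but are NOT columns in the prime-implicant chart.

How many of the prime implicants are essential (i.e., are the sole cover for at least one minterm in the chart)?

size-2^0 implicants → 00010  01101(✓)  10000  10110(✓)  10111(✓)  11010(✓)  11100(✓)  11101(✓)  11110(✓)
size-2^1 implicants → -1101  1-110  1011-  11-10  111-0  1110-
Unchecked terms (primes): -1101, 00010, 1-110, 10000, 1011-, 11-10, 111-0, 1110-
Minterm coverage:
  m2 ⊆ 00010 [E]
  m16 ⊆ 10000 [E]
  m23 ⊆ 1011- [E]
  m26 ⊆ 11-10 [E]
  m28 ⊆ 111-0,1110-
  m30 ⊆ 1-110,11-10,111-0
E = {00010, 10000, 1011-, 11-10}

4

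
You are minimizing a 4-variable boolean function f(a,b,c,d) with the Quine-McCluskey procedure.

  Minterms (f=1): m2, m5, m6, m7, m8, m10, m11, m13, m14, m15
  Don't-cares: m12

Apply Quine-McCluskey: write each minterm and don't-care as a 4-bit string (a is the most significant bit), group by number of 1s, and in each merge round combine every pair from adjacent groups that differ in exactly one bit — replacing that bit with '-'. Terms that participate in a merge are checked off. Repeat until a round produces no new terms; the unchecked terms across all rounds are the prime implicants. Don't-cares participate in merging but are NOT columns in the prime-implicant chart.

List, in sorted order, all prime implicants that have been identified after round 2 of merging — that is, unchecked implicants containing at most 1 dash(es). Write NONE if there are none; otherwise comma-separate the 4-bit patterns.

NONE

[col 0] 0010*, 0101*, 0110*, 0111*, 1000*, 1010*, 1011*, 1100*, 1101*, 1110*, 1111*
[col 1] -010*, -101*, -110*, -111*, 0-10*, 01-1*, 011-*, 1-00*, 1-10*, 1-11*, 10-0*, 101-*, 11-0*, 11-1*, 110-*, 111-*
[col 2] --10, -1-1, -11-, 1--0, 1-1-, 11--
Prime implicants: --10, -1-1, -11-, 1--0, 1-1-, 11--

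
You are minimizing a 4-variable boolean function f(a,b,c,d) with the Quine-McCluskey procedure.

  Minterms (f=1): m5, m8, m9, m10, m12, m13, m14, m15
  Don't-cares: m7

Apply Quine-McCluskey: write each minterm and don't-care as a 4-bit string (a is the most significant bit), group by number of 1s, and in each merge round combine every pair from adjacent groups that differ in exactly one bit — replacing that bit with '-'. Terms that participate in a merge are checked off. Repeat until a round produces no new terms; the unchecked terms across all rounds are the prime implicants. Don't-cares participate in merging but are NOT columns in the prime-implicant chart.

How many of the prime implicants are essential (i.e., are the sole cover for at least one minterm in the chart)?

size-2^0 implicants → 0101(✓)  0111(✓)  1000(✓)  1001(✓)  1010(✓)  1100(✓)  1101(✓)  1110(✓)  1111(✓)
size-2^1 implicants → -101(✓)  -111(✓)  01-1(✓)  1-00(✓)  1-01(✓)  1-10(✓)  10-0(✓)  100-(✓)  11-0(✓)  11-1(✓)  110-(✓)  111-(✓)
size-2^2 implicants → -1-1  1--0  1-0-  11--
Unchecked terms (primes): -1-1, 1--0, 1-0-, 11--
Minterm coverage:
  m5 ⊆ -1-1 [E]
  m8 ⊆ 1--0,1-0-
  m9 ⊆ 1-0- [E]
  m10 ⊆ 1--0 [E]
  m12 ⊆ 1--0,1-0-,11--
  m13 ⊆ -1-1,1-0-,11--
  m14 ⊆ 1--0,11--
  m15 ⊆ -1-1,11--
E = {-1-1, 1--0, 1-0-}

3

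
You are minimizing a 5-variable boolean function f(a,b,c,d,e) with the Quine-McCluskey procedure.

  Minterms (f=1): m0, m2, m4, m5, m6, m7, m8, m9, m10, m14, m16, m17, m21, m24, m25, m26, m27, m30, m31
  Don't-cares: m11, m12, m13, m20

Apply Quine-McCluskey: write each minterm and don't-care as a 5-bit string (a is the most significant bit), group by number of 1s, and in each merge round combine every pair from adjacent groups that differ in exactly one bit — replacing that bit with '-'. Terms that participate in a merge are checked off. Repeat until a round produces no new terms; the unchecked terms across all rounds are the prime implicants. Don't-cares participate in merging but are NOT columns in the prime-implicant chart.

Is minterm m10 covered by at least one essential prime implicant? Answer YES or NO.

YES

[col 0] 00000*, 00010*, 00100*, 00101*, 00110*, 00111*, 01000*, 01001*, 01010*, 01011*, 01100*, 01101*, 01110*, 10000*, 10001*, 10100*, 10101*, 11000*, 11001*, 11010*, 11011*, 11110*, 11111*
[col 1] -0000*, -0100*, -0101*, -1000*, -1001*, -1010*, -1011*, -1110*, 0-000*, 0-010*, 0-100*, 0-101*, 0-110*, 00-00*, 00-10*, 000-0*, 001-0*, 001-1*, 0010-*, 0011-*, 01-00*, 01-01*, 01-10*, 010-0*, 010-1*, 0100-*, 0101-*, 011-0*, 0110-*, 1-000*, 1-001*, 10-00*, 10-01*, 1000-*, 1010-*, 11-10*, 11-11*, 110-0*, 110-1*, 1100-*, 1101-*, 1111-*
[col 2] --000, -0-00, -010-, -1-10, -10-0*, -10-1*, -100-*, -101-*, 0--00*, 0--10*, 0-0-0*, 0-1-0*, 0-10-, 00--0*, 001--, 01--0*, 01-0-, 010--*, 1-00-, 10-0-, 11-1-, 110--*
[col 3] -10--, 0---0
Prime implicants: --000, -0-00, -010-, -1-10, -10--, 0---0, 0-10-, 001--, 01-0-, 1-00-, 10-0-, 11-1-
PI chart (minterm → PIs covering it):
  0 | --000,-0-00,0---0
  2 | 0---0  (sole → essential)
  4 | -0-00,-010-,0---0,0-10-,001--
  5 | -010-,0-10-,001--
  6 | 0---0,001--
  7 | 001--  (sole → essential)
  8 | --000,-10--,0---0,01-0-
  9 | -10--,01-0-
  10 | -1-10,-10--,0---0
  14 | -1-10,0---0
  16 | --000,-0-00,1-00-,10-0-
  17 | 1-00-,10-0-
  21 | -010-,10-0-
  24 | --000,-10--,1-00-
  25 | -10--,1-00-
  26 | -1-10,-10--,11-1-
  27 | -10--,11-1-
  30 | -1-10,11-1-
  31 | 11-1-  (sole → essential)
Essential prime implicants: 0---0, 001--, 11-1-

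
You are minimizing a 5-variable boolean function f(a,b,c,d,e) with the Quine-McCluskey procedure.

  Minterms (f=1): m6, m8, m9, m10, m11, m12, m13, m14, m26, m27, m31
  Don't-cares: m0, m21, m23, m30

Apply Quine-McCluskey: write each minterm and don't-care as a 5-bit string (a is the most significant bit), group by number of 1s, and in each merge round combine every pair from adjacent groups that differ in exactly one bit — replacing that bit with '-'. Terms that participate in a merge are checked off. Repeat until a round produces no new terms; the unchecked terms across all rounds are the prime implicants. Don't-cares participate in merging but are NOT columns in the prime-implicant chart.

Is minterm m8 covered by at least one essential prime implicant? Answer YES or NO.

size-2^0 implicants → 00000(✓)  00110(✓)  01000(✓)  01001(✓)  01010(✓)  01011(✓)  01100(✓)  01101(✓)  01110(✓)  10101(✓)  10111(✓)  11010(✓)  11011(✓)  11110(✓)  11111(✓)
size-2^1 implicants → -1010(✓)  -1011(✓)  -1110(✓)  0-000  0-110  01-00(✓)  01-01(✓)  01-10(✓)  010-0(✓)  010-1(✓)  0100-(✓)  0101-(✓)  011-0(✓)  0110-(✓)  1-111  101-1  11-10(✓)  11-11(✓)  1101-(✓)  1111-(✓)
size-2^2 implicants → -1-10  -101-  01--0  01-0-  010--  11-1-
Unchecked terms (primes): -1-10, -101-, 0-000, 0-110, 01--0, 01-0-, 010--, 1-111, 101-1, 11-1-
Minterm coverage:
  m6 ⊆ 0-110 [E]
  m8 ⊆ 0-000,01--0,01-0-,010--
  m9 ⊆ 01-0-,010--
  m10 ⊆ -1-10,-101-,01--0,010--
  m11 ⊆ -101-,010--
  m12 ⊆ 01--0,01-0-
  m13 ⊆ 01-0- [E]
  m14 ⊆ -1-10,0-110,01--0
  m26 ⊆ -1-10,-101-,11-1-
  m27 ⊆ -101-,11-1-
  m31 ⊆ 1-111,11-1-
E = {0-110, 01-0-}

YES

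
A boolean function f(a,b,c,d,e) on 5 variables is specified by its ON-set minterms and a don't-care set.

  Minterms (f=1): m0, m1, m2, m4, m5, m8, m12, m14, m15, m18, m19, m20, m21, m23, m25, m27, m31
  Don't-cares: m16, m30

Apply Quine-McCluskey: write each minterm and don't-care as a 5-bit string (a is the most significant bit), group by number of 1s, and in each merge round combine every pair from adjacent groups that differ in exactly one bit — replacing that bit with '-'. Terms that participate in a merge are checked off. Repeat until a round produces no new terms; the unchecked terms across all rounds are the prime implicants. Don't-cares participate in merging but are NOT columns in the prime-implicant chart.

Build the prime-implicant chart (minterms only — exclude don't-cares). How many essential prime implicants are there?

5

size-2^0 implicants → 00000(✓)  00001(✓)  00010(✓)  00100(✓)  00101(✓)  01000(✓)  01100(✓)  01110(✓)  01111(✓)  10000(✓)  10010(✓)  10011(✓)  10100(✓)  10101(✓)  10111(✓)  11001(✓)  11011(✓)  11110(✓)  11111(✓)
size-2^1 implicants → -0000(✓)  -0010(✓)  -0100(✓)  -0101(✓)  -1110(✓)  -1111(✓)  0-000(✓)  0-100(✓)  00-00(✓)  00-01(✓)  000-0(✓)  0000-(✓)  0010-(✓)  01-00(✓)  011-0  0111-(✓)  1-011(✓)  1-111(✓)  10-00(✓)  10-11(✓)  100-0(✓)  1001-  101-1  1010-(✓)  11-11(✓)  110-1  1111-(✓)
size-2^2 implicants → -0-00  -00-0  -010-  -111-  0--00  00-0-  1--11
Unchecked terms (primes): -0-00, -00-0, -010-, -111-, 0--00, 00-0-, 011-0, 1--11, 1001-, 101-1, 110-1
Minterm coverage:
  m0 ⊆ -0-00,-00-0,0--00,00-0-
  m1 ⊆ 00-0- [E]
  m2 ⊆ -00-0 [E]
  m4 ⊆ -0-00,-010-,0--00,00-0-
  m5 ⊆ -010-,00-0-
  m8 ⊆ 0--00 [E]
  m12 ⊆ 0--00,011-0
  m14 ⊆ -111-,011-0
  m15 ⊆ -111- [E]
  m18 ⊆ -00-0,1001-
  m19 ⊆ 1--11,1001-
  m20 ⊆ -0-00,-010-
  m21 ⊆ -010-,101-1
  m23 ⊆ 1--11,101-1
  m25 ⊆ 110-1 [E]
  m27 ⊆ 1--11,110-1
  m31 ⊆ -111-,1--11
E = {-00-0, -111-, 0--00, 00-0-, 110-1}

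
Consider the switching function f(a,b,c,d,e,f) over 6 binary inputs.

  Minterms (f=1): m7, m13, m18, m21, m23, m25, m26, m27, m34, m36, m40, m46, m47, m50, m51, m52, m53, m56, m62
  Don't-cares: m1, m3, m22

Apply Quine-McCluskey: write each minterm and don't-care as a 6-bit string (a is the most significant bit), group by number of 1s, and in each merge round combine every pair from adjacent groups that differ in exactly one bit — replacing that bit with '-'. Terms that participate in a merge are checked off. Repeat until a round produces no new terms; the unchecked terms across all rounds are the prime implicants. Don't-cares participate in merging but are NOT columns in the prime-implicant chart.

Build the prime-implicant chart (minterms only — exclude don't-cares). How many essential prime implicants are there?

8

[col 0] 000001*, 000011*, 000111*, 001101, 010010*, 010101*, 010110*, 010111*, 011001*, 011010*, 011011*, 100010*, 100100*, 101000*, 101110*, 101111*, 110010*, 110011*, 110100*, 110101*, 111000*, 111110*
[col 1] -10010, -10101, 0-0111, 000-11, 0000-1, 01-010, 010-10, 0101-1, 01011-, 0110-1, 01101-, 1-0010, 1-0100, 1-1000, 1-1110, 10111-, 11001-, 11010-
Prime implicants: -10010, -10101, 0-0111, 000-11, 0000-1, 001101, 01-010, 010-10, 0101-1, 01011-, 0110-1, 01101-, 1-0010, 1-0100, 1-1000, 1-1110, 10111-, 11001-, 11010-
PI chart (minterm → PIs covering it):
  7 | 0-0111,000-11
  13 | 001101  (sole → essential)
  18 | -10010,01-010,010-10
  21 | -10101,0101-1
  23 | 0-0111,0101-1,01011-
  25 | 0110-1  (sole → essential)
  26 | 01-010,01101-
  27 | 0110-1,01101-
  34 | 1-0010  (sole → essential)
  36 | 1-0100  (sole → essential)
  40 | 1-1000  (sole → essential)
  46 | 1-1110,10111-
  47 | 10111-  (sole → essential)
  50 | -10010,1-0010,11001-
  51 | 11001-  (sole → essential)
  52 | 1-0100,11010-
  53 | -10101,11010-
  56 | 1-1000  (sole → essential)
  62 | 1-1110  (sole → essential)
Essential prime implicants: 001101, 0110-1, 1-0010, 1-0100, 1-1000, 1-1110, 10111-, 11001-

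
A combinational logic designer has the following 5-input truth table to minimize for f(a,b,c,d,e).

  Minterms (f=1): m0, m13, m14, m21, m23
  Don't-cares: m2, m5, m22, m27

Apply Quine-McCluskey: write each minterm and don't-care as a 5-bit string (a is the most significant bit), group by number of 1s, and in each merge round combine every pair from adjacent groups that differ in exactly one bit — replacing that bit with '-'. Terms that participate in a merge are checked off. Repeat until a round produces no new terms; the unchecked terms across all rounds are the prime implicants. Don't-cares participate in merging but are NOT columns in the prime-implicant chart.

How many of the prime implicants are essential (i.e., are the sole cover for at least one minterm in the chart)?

Round 0: 00000✓ 00010✓ 00101✓ 01101✓ 01110 10101✓ 10110✓ 10111✓ 11011
Round 1: -0101 0-101 000-0 101-1 1011-
PIs = {-0101, 0-101, 000-0, 01110, 101-1, 1011-, 11011}
Coverage chart:
  m0: 000-0 ←essential
  m13: 0-101 ←essential
  m14: 01110 ←essential
  m21: -0101,101-1
  m23: 101-1,1011-
Essential: 0-101, 000-0, 01110

3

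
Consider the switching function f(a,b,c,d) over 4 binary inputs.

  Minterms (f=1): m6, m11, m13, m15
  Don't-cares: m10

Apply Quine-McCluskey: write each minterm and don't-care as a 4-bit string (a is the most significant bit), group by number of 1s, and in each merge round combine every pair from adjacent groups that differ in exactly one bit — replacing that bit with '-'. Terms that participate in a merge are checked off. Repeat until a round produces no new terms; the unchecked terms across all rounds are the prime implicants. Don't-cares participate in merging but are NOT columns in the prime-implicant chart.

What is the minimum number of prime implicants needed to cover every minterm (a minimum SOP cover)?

3

Round 0: 0110 1010✓ 1011✓ 1101✓ 1111✓
Round 1: 1-11 101- 11-1
PIs = {0110, 1-11, 101-, 11-1}
Coverage chart:
  m6: 0110 ←essential
  m11: 1-11,101-
  m13: 11-1 ←essential
  m15: 1-11,11-1
Essential: 0110, 11-1
Petrick residual → 1-11
Min cover (3 terms): a'bcd' + acd + abd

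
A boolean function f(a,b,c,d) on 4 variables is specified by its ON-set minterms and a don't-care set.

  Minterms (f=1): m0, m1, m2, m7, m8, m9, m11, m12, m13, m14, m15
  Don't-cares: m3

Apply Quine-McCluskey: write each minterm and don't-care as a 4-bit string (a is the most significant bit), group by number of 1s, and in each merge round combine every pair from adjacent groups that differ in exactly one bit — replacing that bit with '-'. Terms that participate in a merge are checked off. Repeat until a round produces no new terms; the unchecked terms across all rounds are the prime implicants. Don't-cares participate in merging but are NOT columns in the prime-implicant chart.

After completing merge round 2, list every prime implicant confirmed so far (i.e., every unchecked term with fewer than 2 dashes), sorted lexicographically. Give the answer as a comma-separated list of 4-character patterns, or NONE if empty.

NONE

[col 0] 0000*, 0001*, 0010*, 0011*, 0111*, 1000*, 1001*, 1011*, 1100*, 1101*, 1110*, 1111*
[col 1] -000*, -001*, -011*, -111*, 0-11*, 00-0*, 00-1*, 000-*, 001-*, 1-00*, 1-01*, 1-11*, 10-1*, 100-*, 11-0*, 11-1*, 110-*, 111-*
[col 2] --11, -0-1, -00-, 00--, 1--1, 1-0-, 11--
Prime implicants: --11, -0-1, -00-, 00--, 1--1, 1-0-, 11--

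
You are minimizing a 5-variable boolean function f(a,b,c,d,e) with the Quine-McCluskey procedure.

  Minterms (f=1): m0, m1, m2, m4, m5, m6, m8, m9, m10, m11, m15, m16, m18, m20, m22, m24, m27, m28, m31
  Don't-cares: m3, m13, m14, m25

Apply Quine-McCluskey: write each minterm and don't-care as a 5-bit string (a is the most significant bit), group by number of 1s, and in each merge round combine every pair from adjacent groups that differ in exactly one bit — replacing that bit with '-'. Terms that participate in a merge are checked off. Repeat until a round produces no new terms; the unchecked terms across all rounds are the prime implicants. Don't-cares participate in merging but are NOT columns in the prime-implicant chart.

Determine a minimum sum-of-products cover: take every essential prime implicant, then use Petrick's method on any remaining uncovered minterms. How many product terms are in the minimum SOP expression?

5

size-2^0 implicants → 00000(✓)  00001(✓)  00010(✓)  00011(✓)  00100(✓)  00101(✓)  00110(✓)  01000(✓)  01001(✓)  01010(✓)  01011(✓)  01101(✓)  01110(✓)  01111(✓)  10000(✓)  10010(✓)  10100(✓)  10110(✓)  11000(✓)  11001(✓)  11011(✓)  11100(✓)  11111(✓)
size-2^1 implicants → -0000(✓)  -0010(✓)  -0100(✓)  -0110(✓)  -1000(✓)  -1001(✓)  -1011(✓)  -1111(✓)  0-000(✓)  0-001(✓)  0-010(✓)  0-011(✓)  0-101(✓)  0-110(✓)  00-00(✓)  00-01(✓)  00-10(✓)  000-0(✓)  000-1(✓)  0000-(✓)  0001-(✓)  001-0(✓)  0010-(✓)  01-01(✓)  01-10(✓)  01-11(✓)  010-0(✓)  010-1(✓)  0100-(✓)  0101-(✓)  011-1(✓)  0111-(✓)  1-000(✓)  1-100(✓)  10-00(✓)  10-10(✓)  100-0(✓)  101-0(✓)  11-00(✓)  11-11(✓)  110-1(✓)  1100-(✓)
size-2^2 implicants → --000  -0-00(✓)  -0-10(✓)  -00-0(✓)  -01-0(✓)  -1-11  -10-1  -100-  0--01  0--10  0-0-0(✓)  0-0-1(✓)  0-00-(✓)  0-01-(✓)  00--0(✓)  00-0-  000--(✓)  01--1  01-1-  010--(✓)  1--00  10--0(✓)
size-2^3 implicants → -0--0  0-0--
Unchecked terms (primes): --000, -0--0, -1-11, -10-1, -100-, 0--01, 0--10, 0-0--, 00-0-, 01--1, 01-1-, 1--00
Minterm coverage:
  m0 ⊆ --000,-0--0,0-0--,00-0-
  m1 ⊆ 0--01,0-0--,00-0-
  m2 ⊆ -0--0,0--10,0-0--
  m4 ⊆ -0--0,00-0-
  m5 ⊆ 0--01,00-0-
  m6 ⊆ -0--0,0--10
  m8 ⊆ --000,-100-,0-0--
  m9 ⊆ -10-1,-100-,0--01,0-0--,01--1
  m10 ⊆ 0--10,0-0--,01-1-
  m11 ⊆ -1-11,-10-1,0-0--,01--1,01-1-
  m15 ⊆ -1-11,01--1,01-1-
  m16 ⊆ --000,-0--0,1--00
  m18 ⊆ -0--0 [E]
  m20 ⊆ -0--0,1--00
  m22 ⊆ -0--0 [E]
  m24 ⊆ --000,-100-,1--00
  m27 ⊆ -1-11,-10-1
  m28 ⊆ 1--00 [E]
  m31 ⊆ -1-11 [E]
E = {-0--0, -1-11, 1--00}
Petrick residual → 0--01, 0-0--
Cover = b'e' + bde + a'd'e + a'c' + ad'e'  |cover|=5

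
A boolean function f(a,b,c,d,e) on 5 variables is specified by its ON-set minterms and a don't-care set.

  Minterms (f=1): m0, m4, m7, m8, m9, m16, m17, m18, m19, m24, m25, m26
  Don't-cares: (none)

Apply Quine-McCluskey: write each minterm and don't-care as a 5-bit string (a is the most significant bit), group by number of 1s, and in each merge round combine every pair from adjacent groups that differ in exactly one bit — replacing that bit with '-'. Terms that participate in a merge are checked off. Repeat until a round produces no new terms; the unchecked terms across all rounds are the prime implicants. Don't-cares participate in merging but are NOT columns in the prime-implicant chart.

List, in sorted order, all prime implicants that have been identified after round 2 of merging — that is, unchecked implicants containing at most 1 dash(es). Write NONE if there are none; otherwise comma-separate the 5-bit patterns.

[col 0] 00000*, 00100*, 00111, 01000*, 01001*, 10000*, 10001*, 10010*, 10011*, 11000*, 11001*, 11010*
[col 1] -0000*, -1000*, -1001*, 0-000*, 00-00, 0100-*, 1-000*, 1-001*, 1-010*, 100-0*, 100-1*, 1000-*, 1001-*, 110-0*, 1100-*
[col 2] --000, -100-, 1-0-0, 1-00-, 100--
Prime implicants: --000, -100-, 00-00, 00111, 1-0-0, 1-00-, 100--

00-00, 00111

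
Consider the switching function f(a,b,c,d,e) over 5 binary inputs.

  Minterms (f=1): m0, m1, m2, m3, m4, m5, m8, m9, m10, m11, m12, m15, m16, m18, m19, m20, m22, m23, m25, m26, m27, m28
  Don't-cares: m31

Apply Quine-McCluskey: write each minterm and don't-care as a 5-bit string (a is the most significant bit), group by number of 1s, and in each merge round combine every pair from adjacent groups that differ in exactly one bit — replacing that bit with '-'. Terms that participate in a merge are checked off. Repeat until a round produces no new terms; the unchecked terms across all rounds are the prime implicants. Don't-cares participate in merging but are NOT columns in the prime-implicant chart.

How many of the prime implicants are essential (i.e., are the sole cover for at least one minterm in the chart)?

5

[col 0] 00000*, 00001*, 00010*, 00011*, 00100*, 00101*, 01000*, 01001*, 01010*, 01011*, 01100*, 01111*, 10000*, 10010*, 10011*, 10100*, 10110*, 10111*, 11001*, 11010*, 11011*, 11100*, 11111*
[col 1] -0000*, -0010*, -0011*, -0100*, -1001*, -1010*, -1011*, -1100*, -1111*, 0-000*, 0-001*, 0-010*, 0-011*, 0-100*, 00-00*, 00-01*, 000-0*, 000-1*, 0000-*, 0001-*, 0010-*, 01-00*, 01-11*, 010-0*, 010-1*, 0100-*, 0101-*, 1-010*, 1-011*, 1-100*, 1-111*, 10-00*, 10-10*, 10-11*, 100-0*, 1001-*, 101-0*, 1011-*, 11-11*, 110-1*, 1101-*
[col 2] --010*, --011*, --100, -0-00, -00-0, -001-*, -1-11, -10-1, -101-*, 0--00, 0-0-0*, 0-0-1*, 0-00-*, 0-01-*, 00-0-, 000--*, 010--*, 1--11, 1-01-*, 10--0, 10-1-
[col 3] --01-, 0-0--
Prime implicants: --01-, --100, -0-00, -00-0, -1-11, -10-1, 0--00, 0-0--, 00-0-, 1--11, 10--0, 10-1-
PI chart (minterm → PIs covering it):
  0 | -0-00,-00-0,0--00,0-0--,00-0-
  1 | 0-0--,00-0-
  2 | --01-,-00-0,0-0--
  3 | --01-,0-0--
  4 | --100,-0-00,0--00,00-0-
  5 | 00-0-  (sole → essential)
  8 | 0--00,0-0--
  9 | -10-1,0-0--
  10 | --01-,0-0--
  11 | --01-,-1-11,-10-1,0-0--
  12 | --100,0--00
  15 | -1-11  (sole → essential)
  16 | -0-00,-00-0,10--0
  18 | --01-,-00-0,10--0,10-1-
  19 | --01-,1--11,10-1-
  20 | --100,-0-00,10--0
  22 | 10--0,10-1-
  23 | 1--11,10-1-
  25 | -10-1  (sole → essential)
  26 | --01-  (sole → essential)
  27 | --01-,-1-11,-10-1,1--11
  28 | --100  (sole → essential)
Essential prime implicants: --01-, --100, -1-11, -10-1, 00-0-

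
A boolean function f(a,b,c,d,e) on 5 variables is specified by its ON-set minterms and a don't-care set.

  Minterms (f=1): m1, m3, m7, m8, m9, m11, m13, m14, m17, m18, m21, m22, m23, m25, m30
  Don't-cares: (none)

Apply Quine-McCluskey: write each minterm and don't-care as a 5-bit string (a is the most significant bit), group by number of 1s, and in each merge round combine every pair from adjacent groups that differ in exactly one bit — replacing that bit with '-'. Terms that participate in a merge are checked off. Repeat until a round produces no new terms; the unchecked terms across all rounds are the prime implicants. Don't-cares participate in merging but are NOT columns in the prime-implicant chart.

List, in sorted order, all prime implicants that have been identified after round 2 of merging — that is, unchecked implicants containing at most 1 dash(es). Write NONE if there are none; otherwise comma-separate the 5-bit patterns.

Round 0: 00001✓ 00011✓ 00111✓ 01000✓ 01001✓ 01011✓ 01101✓ 01110✓ 10001✓ 10010✓ 10101✓ 10110✓ 10111✓ 11001✓ 11110✓
Round 1: -0001✓ -0111 -1001✓ -1110 0-001✓ 0-011✓ 00-11 000-1✓ 01-01 010-1✓ 0100- 1-001✓ 1-110 10-01 10-10 101-1 1011-
Round 2: --001 0-0-1
PIs = {--001, -0111, -1110, 0-0-1, 00-11, 01-01, 0100-, 1-110, 10-01, 10-10, 101-1, 1011-}

-0111, -1110, 00-11, 01-01, 0100-, 1-110, 10-01, 10-10, 101-1, 1011-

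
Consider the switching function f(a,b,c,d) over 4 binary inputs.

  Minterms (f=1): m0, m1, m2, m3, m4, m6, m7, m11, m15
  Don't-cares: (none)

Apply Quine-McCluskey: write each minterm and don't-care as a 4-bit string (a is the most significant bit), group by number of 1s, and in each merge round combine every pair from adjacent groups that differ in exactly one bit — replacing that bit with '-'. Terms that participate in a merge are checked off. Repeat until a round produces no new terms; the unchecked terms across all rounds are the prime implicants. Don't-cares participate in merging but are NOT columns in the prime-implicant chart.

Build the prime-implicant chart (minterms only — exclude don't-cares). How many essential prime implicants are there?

3

size-2^0 implicants → 0000(✓)  0001(✓)  0010(✓)  0011(✓)  0100(✓)  0110(✓)  0111(✓)  1011(✓)  1111(✓)
size-2^1 implicants → -011(✓)  -111(✓)  0-00(✓)  0-10(✓)  0-11(✓)  00-0(✓)  00-1(✓)  000-(✓)  001-(✓)  01-0(✓)  011-(✓)  1-11(✓)
size-2^2 implicants → --11  0--0  0-1-  00--
Unchecked terms (primes): --11, 0--0, 0-1-, 00--
Minterm coverage:
  m0 ⊆ 0--0,00--
  m1 ⊆ 00-- [E]
  m2 ⊆ 0--0,0-1-,00--
  m3 ⊆ --11,0-1-,00--
  m4 ⊆ 0--0 [E]
  m6 ⊆ 0--0,0-1-
  m7 ⊆ --11,0-1-
  m11 ⊆ --11 [E]
  m15 ⊆ --11 [E]
E = {--11, 0--0, 00--}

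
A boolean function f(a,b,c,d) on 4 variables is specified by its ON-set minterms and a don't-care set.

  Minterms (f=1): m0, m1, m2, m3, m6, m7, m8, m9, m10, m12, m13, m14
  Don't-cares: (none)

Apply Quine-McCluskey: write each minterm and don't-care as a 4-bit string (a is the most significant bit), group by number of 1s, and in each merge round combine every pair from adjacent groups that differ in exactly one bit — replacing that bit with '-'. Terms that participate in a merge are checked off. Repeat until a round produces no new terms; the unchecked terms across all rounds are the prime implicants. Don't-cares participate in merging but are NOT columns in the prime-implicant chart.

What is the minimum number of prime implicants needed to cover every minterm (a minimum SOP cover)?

[col 0] 0000*, 0001*, 0010*, 0011*, 0110*, 0111*, 1000*, 1001*, 1010*, 1100*, 1101*, 1110*
[col 1] -000*, -001*, -010*, -110*, 0-10*, 0-11*, 00-0*, 00-1*, 000-*, 001-*, 011-*, 1-00*, 1-01*, 1-10*, 10-0*, 100-*, 11-0*, 110-*
[col 2] --10, -0-0, -00-, 0-1-, 00--, 1--0, 1-0-
Prime implicants: --10, -0-0, -00-, 0-1-, 00--, 1--0, 1-0-
PI chart (minterm → PIs covering it):
  0 | -0-0,-00-,00--
  1 | -00-,00--
  2 | --10,-0-0,0-1-,00--
  3 | 0-1-,00--
  6 | --10,0-1-
  7 | 0-1-  (sole → essential)
  8 | -0-0,-00-,1--0,1-0-
  9 | -00-,1-0-
  10 | --10,-0-0,1--0
  12 | 1--0,1-0-
  13 | 1-0-  (sole → essential)
  14 | --10,1--0
Essential prime implicants: 0-1-, 1-0-
Petrick residual → --10, -00-
Minimum SOP uses 4 PIs: cd' + b'c' + a'c + ac'

4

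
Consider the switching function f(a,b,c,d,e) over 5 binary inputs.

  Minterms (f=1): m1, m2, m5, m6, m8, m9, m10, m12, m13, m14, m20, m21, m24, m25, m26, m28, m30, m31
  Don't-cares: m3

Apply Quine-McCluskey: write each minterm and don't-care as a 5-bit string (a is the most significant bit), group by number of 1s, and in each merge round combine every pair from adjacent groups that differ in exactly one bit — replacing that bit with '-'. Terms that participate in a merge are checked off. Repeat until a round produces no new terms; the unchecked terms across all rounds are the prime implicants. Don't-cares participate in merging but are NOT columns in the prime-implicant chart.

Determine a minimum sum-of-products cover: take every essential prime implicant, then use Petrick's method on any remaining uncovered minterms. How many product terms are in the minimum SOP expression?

[col 0] 00001*, 00010*, 00011*, 00101*, 00110*, 01000*, 01001*, 01010*, 01100*, 01101*, 01110*, 10100*, 10101*, 11000*, 11001*, 11010*, 11100*, 11110*, 11111*
[col 1] -0101, -1000*, -1001*, -1010*, -1100*, -1110*, 0-001*, 0-010*, 0-101*, 0-110*, 00-01*, 00-10*, 000-1, 0001-, 01-00*, 01-01*, 01-10*, 010-0*, 0100-*, 011-0*, 0110-*, 1-100, 1010-, 11-00*, 11-10*, 110-0*, 1100-*, 111-0*, 1111-
[col 2] -1-00*, -1-10*, -10-0*, -100-, -11-0*, 0--01, 0--10, 01--0*, 01-0-, 11--0*
[col 3] -1--0
Prime implicants: -0101, -1--0, -100-, 0--01, 0--10, 000-1, 0001-, 01-0-, 1-100, 1010-, 1111-
PI chart (minterm → PIs covering it):
  1 | 0--01,000-1
  2 | 0--10,0001-
  5 | -0101,0--01
  6 | 0--10  (sole → essential)
  8 | -1--0,-100-,01-0-
  9 | -100-,0--01,01-0-
  10 | -1--0,0--10
  12 | -1--0,01-0-
  13 | 0--01,01-0-
  14 | -1--0,0--10
  20 | 1-100,1010-
  21 | -0101,1010-
  24 | -1--0,-100-
  25 | -100-  (sole → essential)
  26 | -1--0  (sole → essential)
  28 | -1--0,1-100
  30 | -1--0,1111-
  31 | 1111-  (sole → essential)
Essential prime implicants: -1--0, -100-, 0--10, 1111-
Petrick residual → 0--01, 1010-
Minimum SOP uses 6 PIs: be' + bc'd' + a'd'e + a'de' + ab'cd' + abcd

6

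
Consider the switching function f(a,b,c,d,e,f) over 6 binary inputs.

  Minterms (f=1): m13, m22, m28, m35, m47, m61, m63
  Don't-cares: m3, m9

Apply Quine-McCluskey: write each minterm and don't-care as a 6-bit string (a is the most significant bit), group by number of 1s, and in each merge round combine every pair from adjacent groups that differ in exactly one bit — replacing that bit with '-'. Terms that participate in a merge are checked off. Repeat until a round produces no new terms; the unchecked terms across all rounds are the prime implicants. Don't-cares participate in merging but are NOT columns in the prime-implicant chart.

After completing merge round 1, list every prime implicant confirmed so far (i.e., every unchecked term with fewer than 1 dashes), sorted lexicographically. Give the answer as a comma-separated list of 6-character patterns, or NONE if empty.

size-2^0 implicants → 000011(✓)  001001(✓)  001101(✓)  010110  011100  100011(✓)  101111(✓)  111101(✓)  111111(✓)
size-2^1 implicants → -00011  001-01  1-1111  1111-1
Unchecked terms (primes): -00011, 001-01, 010110, 011100, 1-1111, 1111-1

010110, 011100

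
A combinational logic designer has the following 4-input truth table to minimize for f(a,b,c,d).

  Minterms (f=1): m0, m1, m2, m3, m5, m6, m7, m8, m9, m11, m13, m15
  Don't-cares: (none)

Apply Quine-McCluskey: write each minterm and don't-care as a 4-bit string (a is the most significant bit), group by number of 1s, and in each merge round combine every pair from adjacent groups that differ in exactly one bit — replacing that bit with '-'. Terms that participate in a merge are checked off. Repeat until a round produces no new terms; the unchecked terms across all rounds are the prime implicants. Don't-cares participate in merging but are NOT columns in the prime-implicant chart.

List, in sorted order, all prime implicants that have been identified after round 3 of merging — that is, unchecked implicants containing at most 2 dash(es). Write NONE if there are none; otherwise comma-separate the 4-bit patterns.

-00-, 0-1-, 00--

size-2^0 implicants → 0000(✓)  0001(✓)  0010(✓)  0011(✓)  0101(✓)  0110(✓)  0111(✓)  1000(✓)  1001(✓)  1011(✓)  1101(✓)  1111(✓)
size-2^1 implicants → -000(✓)  -001(✓)  -011(✓)  -101(✓)  -111(✓)  0-01(✓)  0-10(✓)  0-11(✓)  00-0(✓)  00-1(✓)  000-(✓)  001-(✓)  01-1(✓)  011-(✓)  1-01(✓)  1-11(✓)  10-1(✓)  100-(✓)  11-1(✓)
size-2^2 implicants → --01(✓)  --11(✓)  -0-1(✓)  -00-  -1-1(✓)  0--1(✓)  0-1-  00--  1--1(✓)
size-2^3 implicants → ---1
Unchecked terms (primes): ---1, -00-, 0-1-, 00--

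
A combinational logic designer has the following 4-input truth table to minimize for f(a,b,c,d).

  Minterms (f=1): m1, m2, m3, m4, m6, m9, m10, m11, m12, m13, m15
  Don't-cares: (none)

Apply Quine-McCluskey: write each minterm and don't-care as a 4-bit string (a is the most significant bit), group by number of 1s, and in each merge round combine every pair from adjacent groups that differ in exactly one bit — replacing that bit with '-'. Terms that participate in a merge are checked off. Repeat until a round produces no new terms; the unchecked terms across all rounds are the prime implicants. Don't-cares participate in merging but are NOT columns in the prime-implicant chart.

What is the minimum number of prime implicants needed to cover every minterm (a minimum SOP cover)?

5

Round 0: 0001✓ 0010✓ 0011✓ 0100✓ 0110✓ 1001✓ 1010✓ 1011✓ 1100✓ 1101✓ 1111✓
Round 1: -001✓ -010✓ -011✓ -100 0-10 00-1✓ 001-✓ 01-0 1-01✓ 1-11✓ 10-1✓ 101-✓ 11-1✓ 110-
Round 2: -0-1 -01- 1--1
PIs = {-0-1, -01-, -100, 0-10, 01-0, 1--1, 110-}
Coverage chart:
  m1: -0-1 ←essential
  m2: -01-,0-10
  m3: -0-1,-01-
  m4: -100,01-0
  m6: 0-10,01-0
  m9: -0-1,1--1
  m10: -01- ←essential
  m11: -0-1,-01-,1--1
  m12: -100,110-
  m13: 1--1,110-
  m15: 1--1 ←essential
Essential: -0-1, -01-, 1--1
Petrick residual → -100, 0-10
Min cover (5 terms): b'd + b'c + bc'd' + a'cd' + ad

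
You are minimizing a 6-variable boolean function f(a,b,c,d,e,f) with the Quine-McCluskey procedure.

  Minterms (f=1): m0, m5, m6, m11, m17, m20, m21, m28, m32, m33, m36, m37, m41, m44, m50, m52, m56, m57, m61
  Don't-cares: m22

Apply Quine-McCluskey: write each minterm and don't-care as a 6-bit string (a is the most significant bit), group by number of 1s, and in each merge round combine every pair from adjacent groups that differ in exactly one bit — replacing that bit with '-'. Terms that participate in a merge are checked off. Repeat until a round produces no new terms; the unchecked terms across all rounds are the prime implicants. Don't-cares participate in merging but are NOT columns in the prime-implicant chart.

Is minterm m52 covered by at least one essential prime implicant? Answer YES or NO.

size-2^0 implicants → 000000(✓)  000101(✓)  000110(✓)  001011  010001(✓)  010100(✓)  010101(✓)  010110(✓)  011100(✓)  100000(✓)  100001(✓)  100100(✓)  100101(✓)  101001(✓)  101100(✓)  110010  110100(✓)  111000(✓)  111001(✓)  111101(✓)
size-2^1 implicants → -00000  -00101  -10100  0-0101  0-0110  01-100  010-01  0101-0  01010-  1-0100  1-1001  10-001  10-100  100-00(✓)  100-01(✓)  10000-(✓)  10010-(✓)  111-01  11100-
size-2^2 implicants → 100-0-
Unchecked terms (primes): -00000, -00101, -10100, 0-0101, 0-0110, 001011, 01-100, 010-01, 0101-0, 01010-, 1-0100, 1-1001, 10-001, 10-100, 100-0-, 110010, 111-01, 11100-
Minterm coverage:
  m0 ⊆ -00000 [E]
  m5 ⊆ -00101,0-0101
  m6 ⊆ 0-0110 [E]
  m11 ⊆ 001011 [E]
  m17 ⊆ 010-01 [E]
  m20 ⊆ -10100,01-100,0101-0,01010-
  m21 ⊆ 0-0101,010-01,01010-
  m28 ⊆ 01-100 [E]
  m32 ⊆ -00000,100-0-
  m33 ⊆ 10-001,100-0-
  m36 ⊆ 1-0100,10-100,100-0-
  m37 ⊆ -00101,100-0-
  m41 ⊆ 1-1001,10-001
  m44 ⊆ 10-100 [E]
  m50 ⊆ 110010 [E]
  m52 ⊆ -10100,1-0100
  m56 ⊆ 11100- [E]
  m57 ⊆ 1-1001,111-01,11100-
  m61 ⊆ 111-01 [E]
E = {-00000, 0-0110, 001011, 01-100, 010-01, 10-100, 110010, 111-01, 11100-}

NO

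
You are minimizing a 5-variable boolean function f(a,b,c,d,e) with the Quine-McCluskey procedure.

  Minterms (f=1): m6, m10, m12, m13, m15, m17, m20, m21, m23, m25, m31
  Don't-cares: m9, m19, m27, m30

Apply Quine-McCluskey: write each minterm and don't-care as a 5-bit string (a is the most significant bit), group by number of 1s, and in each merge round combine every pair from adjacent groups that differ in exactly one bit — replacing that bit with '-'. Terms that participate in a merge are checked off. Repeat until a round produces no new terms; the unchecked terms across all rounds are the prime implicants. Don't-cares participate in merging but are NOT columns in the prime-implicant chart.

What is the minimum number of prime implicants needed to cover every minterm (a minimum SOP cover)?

7

[col 0] 00110, 01001*, 01010, 01100*, 01101*, 01111*, 10001*, 10011*, 10100*, 10101*, 10111*, 11001*, 11011*, 11110*, 11111*
[col 1] -1001, -1111, 01-01, 011-1, 0110-, 1-001*, 1-011*, 1-111*, 10-01*, 10-11*, 100-1*, 101-1*, 1010-, 11-11*, 110-1*, 1111-
[col 2] 1--11, 1-0-1, 10--1
Prime implicants: -1001, -1111, 00110, 01-01, 01010, 011-1, 0110-, 1--11, 1-0-1, 10--1, 1010-, 1111-
PI chart (minterm → PIs covering it):
  6 | 00110  (sole → essential)
  10 | 01010  (sole → essential)
  12 | 0110-  (sole → essential)
  13 | 01-01,011-1,0110-
  15 | -1111,011-1
  17 | 1-0-1,10--1
  20 | 1010-  (sole → essential)
  21 | 10--1,1010-
  23 | 1--11,10--1
  25 | -1001,1-0-1
  31 | -1111,1--11,1111-
Essential prime implicants: 00110, 01010, 0110-, 1010-
Petrick residual → -1001, -1111, 10--1
Minimum SOP uses 7 PIs: bc'd'e + bcde + a'b'cde' + a'bc'de' + a'bcd' + ab'e + ab'cd'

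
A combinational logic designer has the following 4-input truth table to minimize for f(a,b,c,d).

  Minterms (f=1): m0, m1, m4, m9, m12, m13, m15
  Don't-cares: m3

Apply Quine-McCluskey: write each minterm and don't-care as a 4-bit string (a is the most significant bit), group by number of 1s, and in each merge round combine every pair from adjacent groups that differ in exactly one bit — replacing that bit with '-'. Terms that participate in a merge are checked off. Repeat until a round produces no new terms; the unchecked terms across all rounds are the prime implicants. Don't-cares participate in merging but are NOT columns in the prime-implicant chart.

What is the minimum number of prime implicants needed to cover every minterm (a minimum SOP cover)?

size-2^0 implicants → 0000(✓)  0001(✓)  0011(✓)  0100(✓)  1001(✓)  1100(✓)  1101(✓)  1111(✓)
size-2^1 implicants → -001  -100  0-00  00-1  000-  1-01  11-1  110-
Unchecked terms (primes): -001, -100, 0-00, 00-1, 000-, 1-01, 11-1, 110-
Minterm coverage:
  m0 ⊆ 0-00,000-
  m1 ⊆ -001,00-1,000-
  m4 ⊆ -100,0-00
  m9 ⊆ -001,1-01
  m12 ⊆ -100,110-
  m13 ⊆ 1-01,11-1,110-
  m15 ⊆ 11-1 [E]
E = {11-1}
Petrick residual → -001, -100, 0-00
Cover = b'c'd + bc'd' + a'c'd' + abd  |cover|=4

4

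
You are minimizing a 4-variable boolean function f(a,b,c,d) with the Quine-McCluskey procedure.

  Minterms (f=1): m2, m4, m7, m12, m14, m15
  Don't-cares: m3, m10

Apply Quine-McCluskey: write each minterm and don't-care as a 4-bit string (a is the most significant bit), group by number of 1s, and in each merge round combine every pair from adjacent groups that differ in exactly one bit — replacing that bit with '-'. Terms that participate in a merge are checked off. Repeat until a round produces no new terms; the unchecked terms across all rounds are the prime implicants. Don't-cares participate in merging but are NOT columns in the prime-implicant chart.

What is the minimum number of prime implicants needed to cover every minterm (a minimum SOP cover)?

Round 0: 0010✓ 0011✓ 0100✓ 0111✓ 1010✓ 1100✓ 1110✓ 1111✓
Round 1: -010 -100 -111 0-11 001- 1-10 11-0 111-
PIs = {-010, -100, -111, 0-11, 001-, 1-10, 11-0, 111-}
Coverage chart:
  m2: -010,001-
  m4: -100 ←essential
  m7: -111,0-11
  m12: -100,11-0
  m14: 1-10,11-0,111-
  m15: -111,111-
Essential: -100
Petrick residual → -010, -111, 1-10
Min cover (4 terms): b'cd' + bc'd' + bcd + acd'

4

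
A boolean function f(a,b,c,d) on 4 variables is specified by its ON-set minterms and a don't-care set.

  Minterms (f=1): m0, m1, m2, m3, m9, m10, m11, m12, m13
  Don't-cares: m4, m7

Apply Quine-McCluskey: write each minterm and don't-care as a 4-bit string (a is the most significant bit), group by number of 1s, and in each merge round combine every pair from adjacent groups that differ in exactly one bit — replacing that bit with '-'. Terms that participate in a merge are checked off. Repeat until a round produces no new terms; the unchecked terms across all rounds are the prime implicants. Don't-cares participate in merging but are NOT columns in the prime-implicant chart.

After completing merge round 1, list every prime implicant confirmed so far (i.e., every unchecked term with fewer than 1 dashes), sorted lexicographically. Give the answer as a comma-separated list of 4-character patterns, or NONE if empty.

Round 0: 0000✓ 0001✓ 0010✓ 0011✓ 0100✓ 0111✓ 1001✓ 1010✓ 1011✓ 1100✓ 1101✓
Round 1: -001✓ -010✓ -011✓ -100 0-00 0-11 00-0✓ 00-1✓ 000-✓ 001-✓ 1-01 10-1✓ 101-✓ 110-
Round 2: -0-1 -01- 00--
PIs = {-0-1, -01-, -100, 0-00, 0-11, 00--, 1-01, 110-}

NONE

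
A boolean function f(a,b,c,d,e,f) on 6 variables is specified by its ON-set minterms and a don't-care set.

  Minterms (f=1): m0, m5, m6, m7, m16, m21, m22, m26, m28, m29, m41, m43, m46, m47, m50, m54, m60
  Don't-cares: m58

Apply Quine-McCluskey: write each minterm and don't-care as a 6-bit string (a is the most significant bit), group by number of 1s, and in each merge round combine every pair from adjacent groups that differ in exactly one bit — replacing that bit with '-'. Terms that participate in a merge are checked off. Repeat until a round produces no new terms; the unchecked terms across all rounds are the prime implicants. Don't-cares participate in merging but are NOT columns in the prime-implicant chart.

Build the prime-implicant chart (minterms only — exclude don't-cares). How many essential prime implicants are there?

Round 0: 000000✓ 000101✓ 000110✓ 000111✓ 010000✓ 010101✓ 010110✓ 011010✓ 011100✓ 011101✓ 101001✓ 101011✓ 101110✓ 101111✓ 110010✓ 110110✓ 111010✓ 111100✓
Round 1: -10110 -11010 -11100 0-0000 0-0101 0-0110 0001-1 00011- 01-101 01110- 101-11 1010-1 10111- 11-010 110-10
PIs = {-10110, -11010, -11100, 0-0000, 0-0101, 0-0110, 0001-1, 00011-, 01-101, 01110-, 101-11, 1010-1, 10111-, 11-010, 110-10}
Coverage chart:
  m0: 0-0000 ←essential
  m5: 0-0101,0001-1
  m6: 0-0110,00011-
  m7: 0001-1,00011-
  m16: 0-0000 ←essential
  m21: 0-0101,01-101
  m22: -10110,0-0110
  m26: -11010 ←essential
  m28: -11100,01110-
  m29: 01-101,01110-
  m41: 1010-1 ←essential
  m43: 101-11,1010-1
  m46: 10111- ←essential
  m47: 101-11,10111-
  m50: 11-010,110-10
  m54: -10110,110-10
  m60: -11100 ←essential
Essential: -11010, -11100, 0-0000, 1010-1, 10111-

5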